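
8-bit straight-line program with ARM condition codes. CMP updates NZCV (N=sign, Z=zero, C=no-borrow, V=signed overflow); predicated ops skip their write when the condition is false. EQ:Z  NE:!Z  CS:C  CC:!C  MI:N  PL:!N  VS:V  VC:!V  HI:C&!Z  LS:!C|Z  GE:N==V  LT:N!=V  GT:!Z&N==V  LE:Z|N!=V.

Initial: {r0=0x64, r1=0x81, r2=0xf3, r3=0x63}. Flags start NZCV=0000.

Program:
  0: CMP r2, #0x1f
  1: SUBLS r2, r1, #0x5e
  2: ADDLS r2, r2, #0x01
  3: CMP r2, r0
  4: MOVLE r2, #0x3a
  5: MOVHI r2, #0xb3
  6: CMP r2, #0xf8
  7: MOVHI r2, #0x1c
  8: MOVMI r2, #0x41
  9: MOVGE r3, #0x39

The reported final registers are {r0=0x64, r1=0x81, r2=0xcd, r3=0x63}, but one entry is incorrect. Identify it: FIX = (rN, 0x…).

0: ✓ CMP  NZCV=1010
1: · SUBLS
2: · ADDLS
3: ✓ CMP  NZCV=1010
4: ✓ MOVLE  r2←0x3a
5: ✓ MOVHI  r2←0xb3
6: ✓ CMP  NZCV=1000
7: · MOVHI
8: ✓ MOVMI  r2←0x41
9: · MOVGE

FIX = (r2, 0x41)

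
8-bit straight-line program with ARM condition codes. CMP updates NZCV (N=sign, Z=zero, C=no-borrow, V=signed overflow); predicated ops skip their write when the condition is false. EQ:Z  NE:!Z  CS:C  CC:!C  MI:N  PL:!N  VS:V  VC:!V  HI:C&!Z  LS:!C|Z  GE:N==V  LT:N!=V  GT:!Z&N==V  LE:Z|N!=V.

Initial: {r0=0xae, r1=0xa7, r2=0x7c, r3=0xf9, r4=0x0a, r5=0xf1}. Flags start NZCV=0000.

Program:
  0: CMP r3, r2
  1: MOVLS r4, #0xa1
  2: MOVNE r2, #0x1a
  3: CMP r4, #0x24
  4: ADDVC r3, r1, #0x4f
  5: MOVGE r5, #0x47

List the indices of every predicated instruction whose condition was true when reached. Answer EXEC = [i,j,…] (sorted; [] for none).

0: ✓ CMP  NZCV=0011
1: · MOVLS
2: ✓ MOVNE  r2←0x1a
3: ✓ CMP  NZCV=1000
4: ✓ ADDVC  r3←0xf6
5: · MOVGE

EXEC = [2,4]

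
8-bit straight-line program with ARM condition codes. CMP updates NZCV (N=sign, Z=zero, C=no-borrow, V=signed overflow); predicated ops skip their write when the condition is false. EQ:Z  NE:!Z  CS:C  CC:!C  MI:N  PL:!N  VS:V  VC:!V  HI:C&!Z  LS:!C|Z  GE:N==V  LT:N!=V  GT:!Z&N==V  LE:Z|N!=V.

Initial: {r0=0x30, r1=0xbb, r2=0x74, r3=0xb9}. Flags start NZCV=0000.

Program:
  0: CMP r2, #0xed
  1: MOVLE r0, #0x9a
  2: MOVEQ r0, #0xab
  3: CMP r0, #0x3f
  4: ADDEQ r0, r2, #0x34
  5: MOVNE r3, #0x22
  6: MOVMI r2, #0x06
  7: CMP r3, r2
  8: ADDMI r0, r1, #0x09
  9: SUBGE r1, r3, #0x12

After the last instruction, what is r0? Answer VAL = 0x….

[0] flags=1001 → (cmp)
[1] flags=1001 LE?F → skip
[2] flags=1001 EQ?F → skip
[3] flags=1000 → (cmp)
[4] flags=1000 EQ?F → skip
[5] flags=1000 NE?T → r3=0x22
[6] flags=1000 MI?T → r2=0x06
[7] flags=0010 → (cmp)
[8] flags=0010 MI?F → skip
[9] flags=0010 GE?T → r1=0x10

VAL = 0x30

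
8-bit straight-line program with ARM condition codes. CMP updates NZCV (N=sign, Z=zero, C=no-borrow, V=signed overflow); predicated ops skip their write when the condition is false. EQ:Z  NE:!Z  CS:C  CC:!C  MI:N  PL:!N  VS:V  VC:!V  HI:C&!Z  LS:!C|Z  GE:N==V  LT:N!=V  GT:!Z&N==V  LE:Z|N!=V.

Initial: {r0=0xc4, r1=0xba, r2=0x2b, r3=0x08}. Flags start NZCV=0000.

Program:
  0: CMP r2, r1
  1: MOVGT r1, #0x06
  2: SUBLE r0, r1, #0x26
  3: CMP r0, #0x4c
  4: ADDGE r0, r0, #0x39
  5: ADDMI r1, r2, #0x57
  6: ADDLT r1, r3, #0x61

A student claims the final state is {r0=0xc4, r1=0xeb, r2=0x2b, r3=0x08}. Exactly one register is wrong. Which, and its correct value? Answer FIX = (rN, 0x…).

FIX = (r1, 0x69)

[0] flags=0000 → (cmp)
[1] flags=0000 GT?T → r1=0x06
[2] flags=0000 LE?F → skip
[3] flags=0011 → (cmp)
[4] flags=0011 GE?F → skip
[5] flags=0011 MI?F → skip
[6] flags=0011 LT?T → r1=0x69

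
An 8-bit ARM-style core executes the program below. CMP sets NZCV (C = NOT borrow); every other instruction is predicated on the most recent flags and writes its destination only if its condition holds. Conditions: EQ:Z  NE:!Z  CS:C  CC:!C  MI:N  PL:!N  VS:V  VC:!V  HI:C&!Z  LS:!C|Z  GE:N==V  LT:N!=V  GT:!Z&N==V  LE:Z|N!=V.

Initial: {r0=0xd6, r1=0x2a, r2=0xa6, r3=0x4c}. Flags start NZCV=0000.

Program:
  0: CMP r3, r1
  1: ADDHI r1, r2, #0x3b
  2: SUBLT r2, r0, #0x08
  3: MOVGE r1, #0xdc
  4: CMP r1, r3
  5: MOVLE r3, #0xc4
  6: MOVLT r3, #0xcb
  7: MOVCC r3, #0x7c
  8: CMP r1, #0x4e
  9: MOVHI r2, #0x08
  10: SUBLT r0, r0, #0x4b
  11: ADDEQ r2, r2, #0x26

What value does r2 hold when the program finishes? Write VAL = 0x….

0: ✓ CMP  NZCV=0010
1: ✓ ADDHI  r1←0xe1
2: · SUBLT
3: ✓ MOVGE  r1←0xdc
4: ✓ CMP  NZCV=1010
5: ✓ MOVLE  r3←0xc4
6: ✓ MOVLT  r3←0xcb
7: · MOVCC
8: ✓ CMP  NZCV=1010
9: ✓ MOVHI  r2←0x08
10: ✓ SUBLT  r0←0x8b
11: · ADDEQ

VAL = 0x08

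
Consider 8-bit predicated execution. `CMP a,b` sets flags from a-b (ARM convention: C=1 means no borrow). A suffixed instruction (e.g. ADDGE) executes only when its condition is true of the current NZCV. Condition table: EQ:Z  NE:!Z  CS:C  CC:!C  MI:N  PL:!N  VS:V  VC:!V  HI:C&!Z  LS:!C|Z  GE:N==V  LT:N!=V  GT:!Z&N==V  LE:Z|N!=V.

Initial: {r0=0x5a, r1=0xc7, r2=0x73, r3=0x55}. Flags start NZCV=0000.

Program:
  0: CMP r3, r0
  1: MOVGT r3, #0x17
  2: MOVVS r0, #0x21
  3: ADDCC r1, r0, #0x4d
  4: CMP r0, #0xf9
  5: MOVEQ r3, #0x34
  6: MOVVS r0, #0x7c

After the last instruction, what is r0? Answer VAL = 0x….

VAL = 0x5a

0: ✓ CMP  NZCV=1000
1: · MOVGT
2: · MOVVS
3: ✓ ADDCC  r1←0xa7
4: ✓ CMP  NZCV=0000
5: · MOVEQ
6: · MOVVS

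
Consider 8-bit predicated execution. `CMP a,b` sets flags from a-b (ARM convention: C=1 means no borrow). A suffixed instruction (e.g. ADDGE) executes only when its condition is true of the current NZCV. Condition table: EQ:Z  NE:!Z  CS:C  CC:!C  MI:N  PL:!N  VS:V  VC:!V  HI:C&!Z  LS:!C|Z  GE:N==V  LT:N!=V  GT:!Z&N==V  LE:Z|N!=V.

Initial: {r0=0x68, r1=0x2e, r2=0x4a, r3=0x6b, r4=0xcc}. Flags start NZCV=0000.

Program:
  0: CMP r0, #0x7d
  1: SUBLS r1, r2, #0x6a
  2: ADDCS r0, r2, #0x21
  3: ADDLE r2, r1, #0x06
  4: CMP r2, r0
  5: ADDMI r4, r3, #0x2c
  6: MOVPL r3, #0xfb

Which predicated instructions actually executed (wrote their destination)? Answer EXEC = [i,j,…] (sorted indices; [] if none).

EXEC = [1,3,6]

0: ✓ CMP  NZCV=1000
1: ✓ SUBLS  r1←0xe0
2: · ADDCS
3: ✓ ADDLE  r2←0xe6
4: ✓ CMP  NZCV=0011
5: · ADDMI
6: ✓ MOVPL  r3←0xfb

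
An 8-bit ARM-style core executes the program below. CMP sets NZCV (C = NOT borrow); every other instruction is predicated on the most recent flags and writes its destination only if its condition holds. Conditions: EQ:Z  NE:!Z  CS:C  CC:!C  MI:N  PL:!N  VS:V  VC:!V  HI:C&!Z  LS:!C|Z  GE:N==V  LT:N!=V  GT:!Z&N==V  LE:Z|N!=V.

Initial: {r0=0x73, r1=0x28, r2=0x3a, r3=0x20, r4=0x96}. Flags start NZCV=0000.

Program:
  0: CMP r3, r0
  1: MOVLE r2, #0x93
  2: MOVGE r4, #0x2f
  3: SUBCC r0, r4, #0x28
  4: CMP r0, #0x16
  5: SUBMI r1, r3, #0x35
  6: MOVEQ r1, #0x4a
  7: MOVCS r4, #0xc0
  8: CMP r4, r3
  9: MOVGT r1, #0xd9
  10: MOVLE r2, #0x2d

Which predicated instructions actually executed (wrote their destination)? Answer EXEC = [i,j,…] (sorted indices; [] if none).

[0] flags=1000 → (cmp)
[1] flags=1000 LE?T → r2=0x93
[2] flags=1000 GE?F → skip
[3] flags=1000 CC?T → r0=0x6e
[4] flags=0010 → (cmp)
[5] flags=0010 MI?F → skip
[6] flags=0010 EQ?F → skip
[7] flags=0010 CS?T → r4=0xc0
[8] flags=1010 → (cmp)
[9] flags=1010 GT?F → skip
[10] flags=1010 LE?T → r2=0x2d

EXEC = [1,3,7,10]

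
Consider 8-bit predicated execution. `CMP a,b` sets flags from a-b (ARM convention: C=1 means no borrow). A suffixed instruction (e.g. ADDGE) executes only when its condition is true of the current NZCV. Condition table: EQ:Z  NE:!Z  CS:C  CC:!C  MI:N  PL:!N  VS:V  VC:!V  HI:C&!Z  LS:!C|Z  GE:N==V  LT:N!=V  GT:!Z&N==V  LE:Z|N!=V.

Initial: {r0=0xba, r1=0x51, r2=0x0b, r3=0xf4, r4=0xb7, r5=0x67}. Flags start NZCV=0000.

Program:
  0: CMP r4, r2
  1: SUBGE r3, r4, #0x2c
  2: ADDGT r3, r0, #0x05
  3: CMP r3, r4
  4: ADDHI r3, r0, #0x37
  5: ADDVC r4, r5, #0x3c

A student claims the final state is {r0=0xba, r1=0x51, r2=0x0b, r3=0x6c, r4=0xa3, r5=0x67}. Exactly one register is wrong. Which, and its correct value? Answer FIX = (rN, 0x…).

[0] flags=1010 → (cmp)
[1] flags=1010 GE?F → skip
[2] flags=1010 GT?F → skip
[3] flags=0010 → (cmp)
[4] flags=0010 HI?T → r3=0xf1
[5] flags=0010 VC?T → r4=0xa3

FIX = (r3, 0xf1)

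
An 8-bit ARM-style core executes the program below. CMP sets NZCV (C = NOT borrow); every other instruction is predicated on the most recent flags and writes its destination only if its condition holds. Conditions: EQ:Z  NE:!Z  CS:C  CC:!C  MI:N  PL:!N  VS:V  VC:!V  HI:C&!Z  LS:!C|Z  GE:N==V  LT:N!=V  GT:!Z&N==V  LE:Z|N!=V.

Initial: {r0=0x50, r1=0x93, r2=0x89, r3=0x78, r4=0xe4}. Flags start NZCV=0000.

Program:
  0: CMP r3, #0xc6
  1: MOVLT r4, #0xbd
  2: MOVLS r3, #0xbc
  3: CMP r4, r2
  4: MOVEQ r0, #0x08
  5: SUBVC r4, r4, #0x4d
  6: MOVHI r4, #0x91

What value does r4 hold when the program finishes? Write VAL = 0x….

0: ✓ CMP  NZCV=1001
1: · MOVLT
2: ✓ MOVLS  r3←0xbc
3: ✓ CMP  NZCV=0010
4: · MOVEQ
5: ✓ SUBVC  r4←0x97
6: ✓ MOVHI  r4←0x91

VAL = 0x91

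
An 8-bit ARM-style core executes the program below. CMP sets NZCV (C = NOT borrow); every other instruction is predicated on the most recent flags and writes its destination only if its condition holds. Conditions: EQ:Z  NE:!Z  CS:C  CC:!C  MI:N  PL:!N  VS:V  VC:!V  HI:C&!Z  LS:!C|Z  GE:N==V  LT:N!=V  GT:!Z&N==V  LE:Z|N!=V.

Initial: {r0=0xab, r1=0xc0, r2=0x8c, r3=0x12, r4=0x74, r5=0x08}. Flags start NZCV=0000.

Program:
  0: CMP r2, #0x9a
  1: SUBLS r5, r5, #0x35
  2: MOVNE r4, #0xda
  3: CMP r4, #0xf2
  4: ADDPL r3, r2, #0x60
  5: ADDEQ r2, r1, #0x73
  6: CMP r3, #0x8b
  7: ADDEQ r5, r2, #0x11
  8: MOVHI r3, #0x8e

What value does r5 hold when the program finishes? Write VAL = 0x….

[0] flags=1000 → (cmp)
[1] flags=1000 LS?T → r5=0xd3
[2] flags=1000 NE?T → r4=0xda
[3] flags=1000 → (cmp)
[4] flags=1000 PL?F → skip
[5] flags=1000 EQ?F → skip
[6] flags=1001 → (cmp)
[7] flags=1001 EQ?F → skip
[8] flags=1001 HI?F → skip

VAL = 0xd3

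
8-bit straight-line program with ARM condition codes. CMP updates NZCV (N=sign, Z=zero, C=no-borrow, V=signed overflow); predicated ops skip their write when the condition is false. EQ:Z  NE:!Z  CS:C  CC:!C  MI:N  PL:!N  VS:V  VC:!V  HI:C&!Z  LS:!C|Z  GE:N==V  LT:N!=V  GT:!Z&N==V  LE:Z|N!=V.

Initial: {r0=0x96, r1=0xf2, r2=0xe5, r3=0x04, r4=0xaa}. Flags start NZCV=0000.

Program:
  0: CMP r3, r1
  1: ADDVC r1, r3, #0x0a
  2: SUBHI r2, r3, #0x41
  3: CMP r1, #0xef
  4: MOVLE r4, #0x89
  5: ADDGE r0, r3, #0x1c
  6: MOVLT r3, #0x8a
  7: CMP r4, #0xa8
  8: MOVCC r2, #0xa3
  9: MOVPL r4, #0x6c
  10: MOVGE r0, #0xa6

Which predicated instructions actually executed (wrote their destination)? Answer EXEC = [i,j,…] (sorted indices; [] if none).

0: ✓ CMP  NZCV=0000
1: ✓ ADDVC  r1←0x0e
2: · SUBHI
3: ✓ CMP  NZCV=0000
4: · MOVLE
5: ✓ ADDGE  r0←0x20
6: · MOVLT
7: ✓ CMP  NZCV=0010
8: · MOVCC
9: ✓ MOVPL  r4←0x6c
10: ✓ MOVGE  r0←0xa6

EXEC = [1,5,9,10]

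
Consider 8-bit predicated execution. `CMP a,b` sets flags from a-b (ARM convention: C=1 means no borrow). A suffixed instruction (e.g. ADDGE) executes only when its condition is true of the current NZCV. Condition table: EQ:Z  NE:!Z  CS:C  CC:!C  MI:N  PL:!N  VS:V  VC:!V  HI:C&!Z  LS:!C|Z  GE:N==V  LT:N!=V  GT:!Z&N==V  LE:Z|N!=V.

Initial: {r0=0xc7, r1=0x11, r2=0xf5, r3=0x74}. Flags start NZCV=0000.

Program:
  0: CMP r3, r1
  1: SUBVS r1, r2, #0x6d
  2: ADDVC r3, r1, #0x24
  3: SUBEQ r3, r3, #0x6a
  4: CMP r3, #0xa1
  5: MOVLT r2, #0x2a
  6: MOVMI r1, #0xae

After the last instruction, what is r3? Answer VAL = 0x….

VAL = 0x35

[0] flags=0010 → (cmp)
[1] flags=0010 VS?F → skip
[2] flags=0010 VC?T → r3=0x35
[3] flags=0010 EQ?F → skip
[4] flags=1001 → (cmp)
[5] flags=1001 LT?F → skip
[6] flags=1001 MI?T → r1=0xae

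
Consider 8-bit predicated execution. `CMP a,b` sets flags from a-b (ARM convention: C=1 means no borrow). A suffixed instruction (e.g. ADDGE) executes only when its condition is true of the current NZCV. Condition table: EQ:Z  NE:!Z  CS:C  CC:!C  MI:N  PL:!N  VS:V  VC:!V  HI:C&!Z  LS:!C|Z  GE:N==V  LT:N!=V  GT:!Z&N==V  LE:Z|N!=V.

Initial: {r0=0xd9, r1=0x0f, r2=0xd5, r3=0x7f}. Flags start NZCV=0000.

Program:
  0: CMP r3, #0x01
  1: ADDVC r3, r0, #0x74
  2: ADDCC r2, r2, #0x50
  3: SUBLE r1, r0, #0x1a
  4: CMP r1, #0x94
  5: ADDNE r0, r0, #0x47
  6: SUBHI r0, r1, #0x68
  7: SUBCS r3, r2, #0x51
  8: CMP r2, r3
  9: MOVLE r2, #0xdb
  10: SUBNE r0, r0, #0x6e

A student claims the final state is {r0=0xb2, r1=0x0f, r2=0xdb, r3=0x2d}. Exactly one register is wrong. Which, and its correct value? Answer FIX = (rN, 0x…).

[0] flags=0010 → (cmp)
[1] flags=0010 VC?T → r3=0x4d
[2] flags=0010 CC?F → skip
[3] flags=0010 LE?F → skip
[4] flags=0000 → (cmp)
[5] flags=0000 NE?T → r0=0x20
[6] flags=0000 HI?F → skip
[7] flags=0000 CS?F → skip
[8] flags=1010 → (cmp)
[9] flags=1010 LE?T → r2=0xdb
[10] flags=1010 NE?T → r0=0xb2

FIX = (r3, 0x4d)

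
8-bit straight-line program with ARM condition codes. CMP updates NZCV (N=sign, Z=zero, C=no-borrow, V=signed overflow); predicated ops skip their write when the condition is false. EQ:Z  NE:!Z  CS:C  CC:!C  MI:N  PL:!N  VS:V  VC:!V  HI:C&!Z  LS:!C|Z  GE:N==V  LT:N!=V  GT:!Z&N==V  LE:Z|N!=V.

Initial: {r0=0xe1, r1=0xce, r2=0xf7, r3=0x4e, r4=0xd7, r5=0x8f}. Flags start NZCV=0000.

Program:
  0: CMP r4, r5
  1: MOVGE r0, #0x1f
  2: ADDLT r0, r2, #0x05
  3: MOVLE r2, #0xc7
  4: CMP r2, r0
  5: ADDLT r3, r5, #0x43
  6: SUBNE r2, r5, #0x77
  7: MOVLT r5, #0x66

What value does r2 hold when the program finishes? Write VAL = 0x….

[0] flags=0010 → (cmp)
[1] flags=0010 GE?T → r0=0x1f
[2] flags=0010 LT?F → skip
[3] flags=0010 LE?F → skip
[4] flags=1010 → (cmp)
[5] flags=1010 LT?T → r3=0xd2
[6] flags=1010 NE?T → r2=0x18
[7] flags=1010 LT?T → r5=0x66

VAL = 0x18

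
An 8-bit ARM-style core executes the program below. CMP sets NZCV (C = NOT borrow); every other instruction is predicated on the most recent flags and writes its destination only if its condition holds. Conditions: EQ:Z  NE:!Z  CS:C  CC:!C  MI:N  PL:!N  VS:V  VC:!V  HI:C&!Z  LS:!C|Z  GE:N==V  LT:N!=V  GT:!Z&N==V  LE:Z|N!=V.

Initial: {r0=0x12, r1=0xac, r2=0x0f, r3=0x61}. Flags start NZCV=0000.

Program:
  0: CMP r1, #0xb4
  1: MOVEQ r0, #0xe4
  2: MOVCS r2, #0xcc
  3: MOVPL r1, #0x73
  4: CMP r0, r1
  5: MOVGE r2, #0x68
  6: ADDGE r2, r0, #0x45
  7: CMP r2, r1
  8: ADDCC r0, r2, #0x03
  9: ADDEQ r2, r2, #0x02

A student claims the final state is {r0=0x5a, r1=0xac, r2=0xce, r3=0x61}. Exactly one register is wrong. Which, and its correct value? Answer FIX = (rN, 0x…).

[0] flags=1000 → (cmp)
[1] flags=1000 EQ?F → skip
[2] flags=1000 CS?F → skip
[3] flags=1000 PL?F → skip
[4] flags=0000 → (cmp)
[5] flags=0000 GE?T → r2=0x68
[6] flags=0000 GE?T → r2=0x57
[7] flags=1001 → (cmp)
[8] flags=1001 CC?T → r0=0x5a
[9] flags=1001 EQ?F → skip

FIX = (r2, 0x57)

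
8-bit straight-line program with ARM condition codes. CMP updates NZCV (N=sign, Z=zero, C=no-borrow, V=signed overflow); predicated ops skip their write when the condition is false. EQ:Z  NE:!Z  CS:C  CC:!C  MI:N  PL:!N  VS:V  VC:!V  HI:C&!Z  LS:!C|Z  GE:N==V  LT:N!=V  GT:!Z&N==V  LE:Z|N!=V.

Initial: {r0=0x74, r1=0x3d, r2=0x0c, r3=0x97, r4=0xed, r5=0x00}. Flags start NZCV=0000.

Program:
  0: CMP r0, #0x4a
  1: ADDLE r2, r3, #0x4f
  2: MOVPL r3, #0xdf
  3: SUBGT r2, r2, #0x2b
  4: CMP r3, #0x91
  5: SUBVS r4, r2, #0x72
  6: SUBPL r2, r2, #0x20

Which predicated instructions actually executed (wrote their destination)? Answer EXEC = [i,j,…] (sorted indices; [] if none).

EXEC = [2,3,6]

[0] flags=0010 → (cmp)
[1] flags=0010 LE?F → skip
[2] flags=0010 PL?T → r3=0xdf
[3] flags=0010 GT?T → r2=0xe1
[4] flags=0010 → (cmp)
[5] flags=0010 VS?F → skip
[6] flags=0010 PL?T → r2=0xc1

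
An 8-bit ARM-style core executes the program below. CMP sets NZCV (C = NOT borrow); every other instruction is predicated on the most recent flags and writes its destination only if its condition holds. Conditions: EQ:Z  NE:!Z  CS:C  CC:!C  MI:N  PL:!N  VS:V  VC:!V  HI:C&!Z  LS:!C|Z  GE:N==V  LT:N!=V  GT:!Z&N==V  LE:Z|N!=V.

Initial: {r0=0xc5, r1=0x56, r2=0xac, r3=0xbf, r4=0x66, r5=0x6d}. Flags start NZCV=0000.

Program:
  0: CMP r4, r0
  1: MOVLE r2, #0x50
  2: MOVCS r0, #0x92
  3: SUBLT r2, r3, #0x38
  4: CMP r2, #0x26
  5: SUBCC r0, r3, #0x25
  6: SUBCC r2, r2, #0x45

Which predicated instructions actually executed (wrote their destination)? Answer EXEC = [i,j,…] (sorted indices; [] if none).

EXEC = []

[0] flags=1001 → (cmp)
[1] flags=1001 LE?F → skip
[2] flags=1001 CS?F → skip
[3] flags=1001 LT?F → skip
[4] flags=1010 → (cmp)
[5] flags=1010 CC?F → skip
[6] flags=1010 CC?F → skip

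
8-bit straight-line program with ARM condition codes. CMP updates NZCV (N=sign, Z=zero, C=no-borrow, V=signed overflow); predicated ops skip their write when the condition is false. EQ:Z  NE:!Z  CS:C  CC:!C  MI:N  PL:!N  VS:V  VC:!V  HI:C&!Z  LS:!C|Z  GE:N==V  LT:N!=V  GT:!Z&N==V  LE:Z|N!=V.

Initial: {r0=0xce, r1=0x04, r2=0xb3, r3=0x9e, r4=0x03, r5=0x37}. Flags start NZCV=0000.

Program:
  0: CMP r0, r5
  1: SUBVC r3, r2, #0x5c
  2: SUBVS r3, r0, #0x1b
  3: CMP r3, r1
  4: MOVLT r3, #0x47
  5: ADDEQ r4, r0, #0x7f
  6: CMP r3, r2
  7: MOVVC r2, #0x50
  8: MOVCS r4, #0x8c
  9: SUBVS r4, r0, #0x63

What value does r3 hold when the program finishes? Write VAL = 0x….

VAL = 0x57

0: ✓ CMP  NZCV=1010
1: ✓ SUBVC  r3←0x57
2: · SUBVS
3: ✓ CMP  NZCV=0010
4: · MOVLT
5: · ADDEQ
6: ✓ CMP  NZCV=1001
7: · MOVVC
8: · MOVCS
9: ✓ SUBVS  r4←0x6b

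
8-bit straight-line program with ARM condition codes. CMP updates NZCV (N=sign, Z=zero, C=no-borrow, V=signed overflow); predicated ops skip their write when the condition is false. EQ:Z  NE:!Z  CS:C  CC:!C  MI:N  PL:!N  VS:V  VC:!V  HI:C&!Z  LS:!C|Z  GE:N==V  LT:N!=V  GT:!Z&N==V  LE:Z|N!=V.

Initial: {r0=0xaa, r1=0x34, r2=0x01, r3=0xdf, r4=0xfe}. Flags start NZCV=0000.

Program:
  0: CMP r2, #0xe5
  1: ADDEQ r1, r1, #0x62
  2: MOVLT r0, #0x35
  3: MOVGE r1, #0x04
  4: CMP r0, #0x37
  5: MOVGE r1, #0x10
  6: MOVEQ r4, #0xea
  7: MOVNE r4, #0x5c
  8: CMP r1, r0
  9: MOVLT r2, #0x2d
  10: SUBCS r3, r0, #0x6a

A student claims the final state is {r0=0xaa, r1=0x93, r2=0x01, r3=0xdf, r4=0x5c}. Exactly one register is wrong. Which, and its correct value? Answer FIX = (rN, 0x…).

FIX = (r1, 0x04)

[0] flags=0000 → (cmp)
[1] flags=0000 EQ?F → skip
[2] flags=0000 LT?F → skip
[3] flags=0000 GE?T → r1=0x04
[4] flags=0011 → (cmp)
[5] flags=0011 GE?F → skip
[6] flags=0011 EQ?F → skip
[7] flags=0011 NE?T → r4=0x5c
[8] flags=0000 → (cmp)
[9] flags=0000 LT?F → skip
[10] flags=0000 CS?F → skip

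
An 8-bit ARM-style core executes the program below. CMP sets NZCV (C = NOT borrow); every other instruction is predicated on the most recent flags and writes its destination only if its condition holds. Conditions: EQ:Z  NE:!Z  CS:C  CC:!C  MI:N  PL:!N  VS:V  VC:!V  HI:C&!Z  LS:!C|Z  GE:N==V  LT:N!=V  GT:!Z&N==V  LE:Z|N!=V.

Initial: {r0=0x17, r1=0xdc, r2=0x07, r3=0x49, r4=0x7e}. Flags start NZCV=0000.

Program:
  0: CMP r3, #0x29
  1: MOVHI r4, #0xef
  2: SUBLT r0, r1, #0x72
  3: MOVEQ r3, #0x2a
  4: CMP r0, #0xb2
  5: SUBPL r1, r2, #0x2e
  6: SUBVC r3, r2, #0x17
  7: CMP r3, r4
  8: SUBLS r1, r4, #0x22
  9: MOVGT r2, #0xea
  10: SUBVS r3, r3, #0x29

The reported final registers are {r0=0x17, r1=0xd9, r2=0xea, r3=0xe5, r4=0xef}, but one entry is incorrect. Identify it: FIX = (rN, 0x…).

FIX = (r3, 0xf0)

0: ✓ CMP  NZCV=0010
1: ✓ MOVHI  r4←0xef
2: · SUBLT
3: · MOVEQ
4: ✓ CMP  NZCV=0000
5: ✓ SUBPL  r1←0xd9
6: ✓ SUBVC  r3←0xf0
7: ✓ CMP  NZCV=0010
8: · SUBLS
9: ✓ MOVGT  r2←0xea
10: · SUBVS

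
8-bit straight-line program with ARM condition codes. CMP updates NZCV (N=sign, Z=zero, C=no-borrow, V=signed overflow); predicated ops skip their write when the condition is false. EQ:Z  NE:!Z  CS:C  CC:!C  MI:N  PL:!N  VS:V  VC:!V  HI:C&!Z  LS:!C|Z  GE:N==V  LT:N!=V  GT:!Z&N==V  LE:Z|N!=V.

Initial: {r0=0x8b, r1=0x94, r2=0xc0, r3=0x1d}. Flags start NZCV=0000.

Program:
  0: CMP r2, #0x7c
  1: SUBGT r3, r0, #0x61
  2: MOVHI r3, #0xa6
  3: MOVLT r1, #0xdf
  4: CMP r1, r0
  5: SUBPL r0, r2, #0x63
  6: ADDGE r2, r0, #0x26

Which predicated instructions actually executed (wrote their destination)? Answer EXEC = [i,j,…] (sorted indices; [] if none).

EXEC = [2,3,5,6]

0: ✓ CMP  NZCV=0011
1: · SUBGT
2: ✓ MOVHI  r3←0xa6
3: ✓ MOVLT  r1←0xdf
4: ✓ CMP  NZCV=0010
5: ✓ SUBPL  r0←0x5d
6: ✓ ADDGE  r2←0x83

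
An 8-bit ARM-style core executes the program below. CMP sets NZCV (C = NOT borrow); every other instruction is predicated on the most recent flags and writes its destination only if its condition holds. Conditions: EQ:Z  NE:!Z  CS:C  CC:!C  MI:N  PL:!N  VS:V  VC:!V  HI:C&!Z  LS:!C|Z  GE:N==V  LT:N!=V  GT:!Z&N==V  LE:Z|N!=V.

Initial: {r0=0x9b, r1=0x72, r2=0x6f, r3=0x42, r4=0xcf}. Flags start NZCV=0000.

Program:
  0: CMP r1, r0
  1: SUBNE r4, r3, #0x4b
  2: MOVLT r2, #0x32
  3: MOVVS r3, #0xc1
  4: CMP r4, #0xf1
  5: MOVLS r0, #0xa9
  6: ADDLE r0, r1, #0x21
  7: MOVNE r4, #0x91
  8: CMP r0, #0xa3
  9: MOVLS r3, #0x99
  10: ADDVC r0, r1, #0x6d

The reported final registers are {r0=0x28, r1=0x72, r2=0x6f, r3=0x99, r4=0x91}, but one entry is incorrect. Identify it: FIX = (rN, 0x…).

FIX = (r0, 0xdf)

0: ✓ CMP  NZCV=1001
1: ✓ SUBNE  r4←0xf7
2: · MOVLT
3: ✓ MOVVS  r3←0xc1
4: ✓ CMP  NZCV=0010
5: · MOVLS
6: · ADDLE
7: ✓ MOVNE  r4←0x91
8: ✓ CMP  NZCV=1000
9: ✓ MOVLS  r3←0x99
10: ✓ ADDVC  r0←0xdf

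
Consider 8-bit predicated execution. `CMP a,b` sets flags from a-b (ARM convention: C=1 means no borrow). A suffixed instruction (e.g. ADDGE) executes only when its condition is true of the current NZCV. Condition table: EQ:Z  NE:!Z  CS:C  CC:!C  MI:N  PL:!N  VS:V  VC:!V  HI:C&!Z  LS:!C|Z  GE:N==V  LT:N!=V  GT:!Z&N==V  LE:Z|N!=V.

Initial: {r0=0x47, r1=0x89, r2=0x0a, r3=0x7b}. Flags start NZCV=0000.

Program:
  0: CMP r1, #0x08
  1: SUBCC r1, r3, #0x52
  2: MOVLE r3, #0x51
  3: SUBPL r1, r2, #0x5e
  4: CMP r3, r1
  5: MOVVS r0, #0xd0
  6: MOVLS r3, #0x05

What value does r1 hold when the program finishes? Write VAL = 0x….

VAL = 0x89

[0] flags=1010 → (cmp)
[1] flags=1010 CC?F → skip
[2] flags=1010 LE?T → r3=0x51
[3] flags=1010 PL?F → skip
[4] flags=1001 → (cmp)
[5] flags=1001 VS?T → r0=0xd0
[6] flags=1001 LS?T → r3=0x05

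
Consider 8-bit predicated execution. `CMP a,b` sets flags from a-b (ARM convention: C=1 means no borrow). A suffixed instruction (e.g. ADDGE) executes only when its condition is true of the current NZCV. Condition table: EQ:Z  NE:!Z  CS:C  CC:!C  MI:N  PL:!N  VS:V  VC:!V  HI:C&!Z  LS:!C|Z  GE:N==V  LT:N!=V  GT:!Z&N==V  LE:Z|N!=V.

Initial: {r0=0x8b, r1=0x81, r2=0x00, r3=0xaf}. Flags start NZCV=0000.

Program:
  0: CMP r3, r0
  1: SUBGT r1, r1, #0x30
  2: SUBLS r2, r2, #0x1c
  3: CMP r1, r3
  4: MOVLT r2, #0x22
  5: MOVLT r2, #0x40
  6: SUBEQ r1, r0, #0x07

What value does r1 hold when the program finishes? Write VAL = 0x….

VAL = 0x51

[0] flags=0010 → (cmp)
[1] flags=0010 GT?T → r1=0x51
[2] flags=0010 LS?F → skip
[3] flags=1001 → (cmp)
[4] flags=1001 LT?F → skip
[5] flags=1001 LT?F → skip
[6] flags=1001 EQ?F → skip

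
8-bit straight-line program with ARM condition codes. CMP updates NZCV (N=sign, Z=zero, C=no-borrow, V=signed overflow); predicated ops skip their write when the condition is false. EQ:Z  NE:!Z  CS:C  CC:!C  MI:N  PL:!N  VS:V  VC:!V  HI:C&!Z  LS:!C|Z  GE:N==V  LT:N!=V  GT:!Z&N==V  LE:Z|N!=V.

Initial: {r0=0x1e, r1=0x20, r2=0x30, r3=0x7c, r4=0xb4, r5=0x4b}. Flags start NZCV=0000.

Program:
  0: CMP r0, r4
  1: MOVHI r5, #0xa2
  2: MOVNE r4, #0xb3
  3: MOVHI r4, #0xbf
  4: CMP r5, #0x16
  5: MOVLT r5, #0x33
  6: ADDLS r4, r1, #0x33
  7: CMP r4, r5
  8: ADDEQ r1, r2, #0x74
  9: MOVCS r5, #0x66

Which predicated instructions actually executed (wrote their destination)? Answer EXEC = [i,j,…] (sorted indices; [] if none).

EXEC = [2,9]

0: ✓ CMP  NZCV=0000
1: · MOVHI
2: ✓ MOVNE  r4←0xb3
3: · MOVHI
4: ✓ CMP  NZCV=0010
5: · MOVLT
6: · ADDLS
7: ✓ CMP  NZCV=0011
8: · ADDEQ
9: ✓ MOVCS  r5←0x66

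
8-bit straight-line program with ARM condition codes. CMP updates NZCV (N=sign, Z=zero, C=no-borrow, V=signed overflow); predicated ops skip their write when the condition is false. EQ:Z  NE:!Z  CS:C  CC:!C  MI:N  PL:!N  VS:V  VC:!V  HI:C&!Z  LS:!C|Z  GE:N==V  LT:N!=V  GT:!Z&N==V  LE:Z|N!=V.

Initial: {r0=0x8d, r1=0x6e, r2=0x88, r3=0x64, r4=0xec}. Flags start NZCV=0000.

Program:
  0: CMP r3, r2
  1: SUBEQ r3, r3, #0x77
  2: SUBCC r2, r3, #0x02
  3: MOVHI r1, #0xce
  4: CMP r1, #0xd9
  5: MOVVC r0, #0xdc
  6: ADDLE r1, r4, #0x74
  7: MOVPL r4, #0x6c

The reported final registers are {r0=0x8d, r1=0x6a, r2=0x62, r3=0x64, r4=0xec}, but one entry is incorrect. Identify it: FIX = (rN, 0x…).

[0] flags=1001 → (cmp)
[1] flags=1001 EQ?F → skip
[2] flags=1001 CC?T → r2=0x62
[3] flags=1001 HI?F → skip
[4] flags=1001 → (cmp)
[5] flags=1001 VC?F → skip
[6] flags=1001 LE?F → skip
[7] flags=1001 PL?F → skip

FIX = (r1, 0x6e)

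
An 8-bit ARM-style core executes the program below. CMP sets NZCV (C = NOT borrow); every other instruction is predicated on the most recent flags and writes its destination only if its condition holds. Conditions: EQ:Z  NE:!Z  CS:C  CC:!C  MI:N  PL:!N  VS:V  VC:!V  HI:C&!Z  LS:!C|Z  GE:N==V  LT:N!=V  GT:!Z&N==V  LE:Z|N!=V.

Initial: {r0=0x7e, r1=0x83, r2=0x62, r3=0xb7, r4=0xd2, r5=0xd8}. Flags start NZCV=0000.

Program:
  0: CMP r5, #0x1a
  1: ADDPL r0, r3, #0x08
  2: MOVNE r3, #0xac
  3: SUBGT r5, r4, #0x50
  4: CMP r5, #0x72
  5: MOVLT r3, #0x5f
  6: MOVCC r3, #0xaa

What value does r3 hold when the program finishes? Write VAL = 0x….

[0] flags=1010 → (cmp)
[1] flags=1010 PL?F → skip
[2] flags=1010 NE?T → r3=0xac
[3] flags=1010 GT?F → skip
[4] flags=0011 → (cmp)
[5] flags=0011 LT?T → r3=0x5f
[6] flags=0011 CC?F → skip

VAL = 0x5f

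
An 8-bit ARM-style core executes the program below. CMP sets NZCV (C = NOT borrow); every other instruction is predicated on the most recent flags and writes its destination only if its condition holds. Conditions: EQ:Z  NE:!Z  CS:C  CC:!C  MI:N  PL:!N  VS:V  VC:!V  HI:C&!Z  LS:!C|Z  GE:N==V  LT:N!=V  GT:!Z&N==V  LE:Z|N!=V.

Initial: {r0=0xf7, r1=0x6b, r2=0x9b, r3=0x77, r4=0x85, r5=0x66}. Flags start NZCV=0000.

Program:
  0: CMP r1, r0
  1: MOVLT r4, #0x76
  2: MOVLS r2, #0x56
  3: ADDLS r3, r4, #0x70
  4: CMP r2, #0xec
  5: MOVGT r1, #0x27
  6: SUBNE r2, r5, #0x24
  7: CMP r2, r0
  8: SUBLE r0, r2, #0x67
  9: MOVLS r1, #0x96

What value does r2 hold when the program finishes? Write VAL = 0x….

0: ✓ CMP  NZCV=0000
1: · MOVLT
2: ✓ MOVLS  r2←0x56
3: ✓ ADDLS  r3←0xf5
4: ✓ CMP  NZCV=0000
5: ✓ MOVGT  r1←0x27
6: ✓ SUBNE  r2←0x42
7: ✓ CMP  NZCV=0000
8: · SUBLE
9: ✓ MOVLS  r1←0x96

VAL = 0x42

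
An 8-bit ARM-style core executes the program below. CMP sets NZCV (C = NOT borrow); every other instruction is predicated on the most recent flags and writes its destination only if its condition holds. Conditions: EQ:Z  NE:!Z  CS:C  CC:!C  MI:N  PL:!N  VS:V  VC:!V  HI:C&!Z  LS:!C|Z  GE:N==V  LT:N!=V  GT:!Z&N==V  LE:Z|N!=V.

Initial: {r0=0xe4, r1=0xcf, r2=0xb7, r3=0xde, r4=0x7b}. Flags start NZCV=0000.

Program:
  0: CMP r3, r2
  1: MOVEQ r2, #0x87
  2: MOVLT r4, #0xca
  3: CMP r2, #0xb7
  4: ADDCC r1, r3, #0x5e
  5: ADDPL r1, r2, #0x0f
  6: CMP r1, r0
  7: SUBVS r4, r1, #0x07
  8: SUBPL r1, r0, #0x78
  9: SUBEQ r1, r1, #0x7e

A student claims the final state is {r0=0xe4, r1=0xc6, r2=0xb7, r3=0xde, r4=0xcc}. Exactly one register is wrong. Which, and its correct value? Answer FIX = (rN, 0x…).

FIX = (r4, 0x7b)

0: ✓ CMP  NZCV=0010
1: · MOVEQ
2: · MOVLT
3: ✓ CMP  NZCV=0110
4: · ADDCC
5: ✓ ADDPL  r1←0xc6
6: ✓ CMP  NZCV=1000
7: · SUBVS
8: · SUBPL
9: · SUBEQ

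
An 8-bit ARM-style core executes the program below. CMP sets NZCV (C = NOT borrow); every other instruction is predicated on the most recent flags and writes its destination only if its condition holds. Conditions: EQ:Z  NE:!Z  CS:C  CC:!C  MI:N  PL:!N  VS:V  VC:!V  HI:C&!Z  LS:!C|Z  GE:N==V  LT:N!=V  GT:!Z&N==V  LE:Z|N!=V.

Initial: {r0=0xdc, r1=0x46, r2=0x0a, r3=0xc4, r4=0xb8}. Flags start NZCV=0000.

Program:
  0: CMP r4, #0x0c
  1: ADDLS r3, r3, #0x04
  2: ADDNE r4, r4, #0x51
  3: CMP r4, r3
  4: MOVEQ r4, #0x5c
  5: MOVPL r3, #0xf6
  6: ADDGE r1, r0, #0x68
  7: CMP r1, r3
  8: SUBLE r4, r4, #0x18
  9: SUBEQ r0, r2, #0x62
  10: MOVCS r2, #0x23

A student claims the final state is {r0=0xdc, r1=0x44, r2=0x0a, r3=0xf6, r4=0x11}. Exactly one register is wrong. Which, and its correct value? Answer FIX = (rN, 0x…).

0: ✓ CMP  NZCV=1010
1: · ADDLS
2: ✓ ADDNE  r4←0x09
3: ✓ CMP  NZCV=0000
4: · MOVEQ
5: ✓ MOVPL  r3←0xf6
6: ✓ ADDGE  r1←0x44
7: ✓ CMP  NZCV=0000
8: · SUBLE
9: · SUBEQ
10: · MOVCS

FIX = (r4, 0x09)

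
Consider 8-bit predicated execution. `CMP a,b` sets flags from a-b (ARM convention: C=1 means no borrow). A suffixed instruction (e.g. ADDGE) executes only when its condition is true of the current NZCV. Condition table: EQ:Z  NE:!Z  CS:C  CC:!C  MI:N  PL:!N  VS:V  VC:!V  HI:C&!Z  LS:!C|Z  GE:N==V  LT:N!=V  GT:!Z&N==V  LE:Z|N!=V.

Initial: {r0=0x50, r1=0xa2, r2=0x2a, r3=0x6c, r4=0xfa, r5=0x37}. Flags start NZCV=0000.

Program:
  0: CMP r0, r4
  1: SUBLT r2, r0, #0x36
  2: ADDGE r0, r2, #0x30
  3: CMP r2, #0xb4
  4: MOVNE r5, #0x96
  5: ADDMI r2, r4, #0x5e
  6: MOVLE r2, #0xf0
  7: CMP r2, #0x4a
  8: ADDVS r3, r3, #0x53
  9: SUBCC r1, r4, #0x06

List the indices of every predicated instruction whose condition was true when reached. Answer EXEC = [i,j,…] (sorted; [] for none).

[0] flags=0000 → (cmp)
[1] flags=0000 LT?F → skip
[2] flags=0000 GE?T → r0=0x5a
[3] flags=0000 → (cmp)
[4] flags=0000 NE?T → r5=0x96
[5] flags=0000 MI?F → skip
[6] flags=0000 LE?F → skip
[7] flags=1000 → (cmp)
[8] flags=1000 VS?F → skip
[9] flags=1000 CC?T → r1=0xf4

EXEC = [2,4,9]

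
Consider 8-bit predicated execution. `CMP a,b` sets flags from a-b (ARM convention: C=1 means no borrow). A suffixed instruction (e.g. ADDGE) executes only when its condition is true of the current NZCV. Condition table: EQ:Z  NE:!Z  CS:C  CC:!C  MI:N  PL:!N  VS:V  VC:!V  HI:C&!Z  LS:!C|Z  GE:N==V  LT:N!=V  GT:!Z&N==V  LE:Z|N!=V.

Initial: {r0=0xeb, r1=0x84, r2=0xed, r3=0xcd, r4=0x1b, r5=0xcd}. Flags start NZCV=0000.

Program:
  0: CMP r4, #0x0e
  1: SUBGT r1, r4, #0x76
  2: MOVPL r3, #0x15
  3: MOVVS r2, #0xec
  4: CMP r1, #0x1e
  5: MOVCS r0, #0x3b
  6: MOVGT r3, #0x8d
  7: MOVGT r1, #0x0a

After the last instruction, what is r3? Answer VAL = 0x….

VAL = 0x15

[0] flags=0010 → (cmp)
[1] flags=0010 GT?T → r1=0xa5
[2] flags=0010 PL?T → r3=0x15
[3] flags=0010 VS?F → skip
[4] flags=1010 → (cmp)
[5] flags=1010 CS?T → r0=0x3b
[6] flags=1010 GT?F → skip
[7] flags=1010 GT?F → skip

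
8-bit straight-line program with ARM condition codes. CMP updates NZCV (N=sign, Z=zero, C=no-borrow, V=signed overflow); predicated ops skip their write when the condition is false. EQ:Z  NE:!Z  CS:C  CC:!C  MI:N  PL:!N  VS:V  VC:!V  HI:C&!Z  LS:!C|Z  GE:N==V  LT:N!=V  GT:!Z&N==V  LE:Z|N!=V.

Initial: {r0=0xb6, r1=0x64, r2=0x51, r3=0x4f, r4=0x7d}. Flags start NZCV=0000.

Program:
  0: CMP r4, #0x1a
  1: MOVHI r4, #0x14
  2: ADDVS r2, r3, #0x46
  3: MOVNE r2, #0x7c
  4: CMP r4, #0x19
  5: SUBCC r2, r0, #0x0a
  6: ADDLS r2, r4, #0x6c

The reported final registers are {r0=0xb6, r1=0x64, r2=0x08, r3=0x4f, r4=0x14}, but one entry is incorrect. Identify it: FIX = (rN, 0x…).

0: ✓ CMP  NZCV=0010
1: ✓ MOVHI  r4←0x14
2: · ADDVS
3: ✓ MOVNE  r2←0x7c
4: ✓ CMP  NZCV=1000
5: ✓ SUBCC  r2←0xac
6: ✓ ADDLS  r2←0x80

FIX = (r2, 0x80)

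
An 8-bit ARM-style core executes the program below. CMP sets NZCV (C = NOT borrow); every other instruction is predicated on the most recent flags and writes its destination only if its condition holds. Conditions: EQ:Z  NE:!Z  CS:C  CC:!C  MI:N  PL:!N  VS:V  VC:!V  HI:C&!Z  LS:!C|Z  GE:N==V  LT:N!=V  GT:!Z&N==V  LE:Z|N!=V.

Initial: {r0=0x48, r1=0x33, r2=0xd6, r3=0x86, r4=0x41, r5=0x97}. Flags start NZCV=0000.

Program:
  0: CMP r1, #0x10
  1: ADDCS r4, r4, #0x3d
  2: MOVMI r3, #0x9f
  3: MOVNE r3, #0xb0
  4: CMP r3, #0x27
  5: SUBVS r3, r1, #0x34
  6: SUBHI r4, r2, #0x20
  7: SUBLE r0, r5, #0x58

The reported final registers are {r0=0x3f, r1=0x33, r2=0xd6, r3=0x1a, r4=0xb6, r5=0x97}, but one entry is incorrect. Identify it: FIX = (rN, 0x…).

FIX = (r3, 0xb0)

[0] flags=0010 → (cmp)
[1] flags=0010 CS?T → r4=0x7e
[2] flags=0010 MI?F → skip
[3] flags=0010 NE?T → r3=0xb0
[4] flags=1010 → (cmp)
[5] flags=1010 VS?F → skip
[6] flags=1010 HI?T → r4=0xb6
[7] flags=1010 LE?T → r0=0x3f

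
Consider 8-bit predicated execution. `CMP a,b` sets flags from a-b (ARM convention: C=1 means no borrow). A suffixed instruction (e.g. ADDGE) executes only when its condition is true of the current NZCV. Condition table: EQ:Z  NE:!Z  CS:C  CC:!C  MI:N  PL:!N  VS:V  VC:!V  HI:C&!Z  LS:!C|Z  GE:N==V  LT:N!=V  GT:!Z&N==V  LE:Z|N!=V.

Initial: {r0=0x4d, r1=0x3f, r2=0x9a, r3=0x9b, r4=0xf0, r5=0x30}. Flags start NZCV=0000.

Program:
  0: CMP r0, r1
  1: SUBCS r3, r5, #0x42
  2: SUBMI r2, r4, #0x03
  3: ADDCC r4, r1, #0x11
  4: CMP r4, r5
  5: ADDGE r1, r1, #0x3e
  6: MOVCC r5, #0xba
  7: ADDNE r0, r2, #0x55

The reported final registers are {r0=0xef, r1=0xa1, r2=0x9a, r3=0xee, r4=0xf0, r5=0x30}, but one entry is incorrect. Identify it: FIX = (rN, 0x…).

0: ✓ CMP  NZCV=0010
1: ✓ SUBCS  r3←0xee
2: · SUBMI
3: · ADDCC
4: ✓ CMP  NZCV=1010
5: · ADDGE
6: · MOVCC
7: ✓ ADDNE  r0←0xef

FIX = (r1, 0x3f)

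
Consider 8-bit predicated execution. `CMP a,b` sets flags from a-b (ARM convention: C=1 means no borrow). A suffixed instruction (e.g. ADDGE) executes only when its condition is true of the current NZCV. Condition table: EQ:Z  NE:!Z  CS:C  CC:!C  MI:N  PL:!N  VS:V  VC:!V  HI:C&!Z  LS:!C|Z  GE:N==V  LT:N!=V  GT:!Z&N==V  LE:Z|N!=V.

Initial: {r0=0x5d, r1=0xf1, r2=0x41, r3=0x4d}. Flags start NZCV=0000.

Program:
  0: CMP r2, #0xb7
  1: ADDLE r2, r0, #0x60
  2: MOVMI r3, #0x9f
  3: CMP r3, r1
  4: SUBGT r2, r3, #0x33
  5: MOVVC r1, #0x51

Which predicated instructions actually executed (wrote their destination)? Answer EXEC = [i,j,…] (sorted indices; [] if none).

[0] flags=1001 → (cmp)
[1] flags=1001 LE?F → skip
[2] flags=1001 MI?T → r3=0x9f
[3] flags=1000 → (cmp)
[4] flags=1000 GT?F → skip
[5] flags=1000 VC?T → r1=0x51

EXEC = [2,5]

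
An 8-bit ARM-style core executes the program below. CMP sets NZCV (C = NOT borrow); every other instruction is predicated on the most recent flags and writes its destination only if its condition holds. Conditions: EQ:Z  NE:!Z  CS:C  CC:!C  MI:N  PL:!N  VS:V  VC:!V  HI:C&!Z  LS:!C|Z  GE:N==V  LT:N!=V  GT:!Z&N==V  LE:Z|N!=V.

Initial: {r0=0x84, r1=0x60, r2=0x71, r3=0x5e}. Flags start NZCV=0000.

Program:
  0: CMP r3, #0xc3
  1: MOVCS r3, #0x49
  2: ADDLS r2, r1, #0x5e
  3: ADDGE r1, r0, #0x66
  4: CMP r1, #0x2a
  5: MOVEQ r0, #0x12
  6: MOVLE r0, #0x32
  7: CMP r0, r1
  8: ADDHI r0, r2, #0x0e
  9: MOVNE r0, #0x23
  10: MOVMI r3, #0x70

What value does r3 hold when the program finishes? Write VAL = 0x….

0: ✓ CMP  NZCV=1001
1: · MOVCS
2: ✓ ADDLS  r2←0xbe
3: ✓ ADDGE  r1←0xea
4: ✓ CMP  NZCV=1010
5: · MOVEQ
6: ✓ MOVLE  r0←0x32
7: ✓ CMP  NZCV=0000
8: · ADDHI
9: ✓ MOVNE  r0←0x23
10: · MOVMI

VAL = 0x5e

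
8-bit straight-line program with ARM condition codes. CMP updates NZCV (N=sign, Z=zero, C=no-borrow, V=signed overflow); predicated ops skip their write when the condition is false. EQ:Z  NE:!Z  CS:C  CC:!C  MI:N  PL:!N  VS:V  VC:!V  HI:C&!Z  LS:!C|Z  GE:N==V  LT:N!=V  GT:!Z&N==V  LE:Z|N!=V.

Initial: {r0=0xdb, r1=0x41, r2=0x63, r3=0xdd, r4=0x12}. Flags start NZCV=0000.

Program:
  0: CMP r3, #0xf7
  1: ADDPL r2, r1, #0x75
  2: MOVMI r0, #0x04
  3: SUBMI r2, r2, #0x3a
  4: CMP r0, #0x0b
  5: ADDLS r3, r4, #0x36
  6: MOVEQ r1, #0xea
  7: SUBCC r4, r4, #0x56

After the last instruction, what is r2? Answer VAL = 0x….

0: ✓ CMP  NZCV=1000
1: · ADDPL
2: ✓ MOVMI  r0←0x04
3: ✓ SUBMI  r2←0x29
4: ✓ CMP  NZCV=1000
5: ✓ ADDLS  r3←0x48
6: · MOVEQ
7: ✓ SUBCC  r4←0xbc

VAL = 0x29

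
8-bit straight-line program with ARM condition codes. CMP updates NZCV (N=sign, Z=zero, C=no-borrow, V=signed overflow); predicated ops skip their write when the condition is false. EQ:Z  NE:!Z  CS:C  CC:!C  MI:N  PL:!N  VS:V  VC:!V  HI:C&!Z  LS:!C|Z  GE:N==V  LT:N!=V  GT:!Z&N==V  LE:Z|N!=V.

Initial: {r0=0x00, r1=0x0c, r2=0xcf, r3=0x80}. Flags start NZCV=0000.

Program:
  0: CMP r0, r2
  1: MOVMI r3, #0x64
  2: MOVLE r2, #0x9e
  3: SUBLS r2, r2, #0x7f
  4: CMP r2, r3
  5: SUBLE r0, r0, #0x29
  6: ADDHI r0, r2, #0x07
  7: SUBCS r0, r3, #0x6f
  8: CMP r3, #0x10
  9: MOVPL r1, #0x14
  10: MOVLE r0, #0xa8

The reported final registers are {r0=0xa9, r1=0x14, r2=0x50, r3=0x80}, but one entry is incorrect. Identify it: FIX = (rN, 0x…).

[0] flags=0000 → (cmp)
[1] flags=0000 MI?F → skip
[2] flags=0000 LE?F → skip
[3] flags=0000 LS?T → r2=0x50
[4] flags=1001 → (cmp)
[5] flags=1001 LE?F → skip
[6] flags=1001 HI?F → skip
[7] flags=1001 CS?F → skip
[8] flags=0011 → (cmp)
[9] flags=0011 PL?T → r1=0x14
[10] flags=0011 LE?T → r0=0xa8

FIX = (r0, 0xa8)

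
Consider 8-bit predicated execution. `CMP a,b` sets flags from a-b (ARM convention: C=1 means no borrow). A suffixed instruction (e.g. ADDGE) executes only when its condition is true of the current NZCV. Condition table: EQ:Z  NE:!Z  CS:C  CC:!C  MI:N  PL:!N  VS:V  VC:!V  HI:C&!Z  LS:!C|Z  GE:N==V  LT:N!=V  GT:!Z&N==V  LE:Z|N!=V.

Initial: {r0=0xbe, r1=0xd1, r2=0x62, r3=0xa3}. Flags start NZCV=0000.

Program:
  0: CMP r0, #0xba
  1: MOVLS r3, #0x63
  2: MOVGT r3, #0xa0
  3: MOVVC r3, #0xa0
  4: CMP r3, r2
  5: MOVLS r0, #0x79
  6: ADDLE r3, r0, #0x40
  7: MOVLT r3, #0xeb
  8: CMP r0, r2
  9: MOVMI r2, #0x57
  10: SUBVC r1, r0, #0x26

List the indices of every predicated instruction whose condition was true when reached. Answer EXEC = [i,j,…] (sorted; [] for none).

[0] flags=0010 → (cmp)
[1] flags=0010 LS?F → skip
[2] flags=0010 GT?T → r3=0xa0
[3] flags=0010 VC?T → r3=0xa0
[4] flags=0011 → (cmp)
[5] flags=0011 LS?F → skip
[6] flags=0011 LE?T → r3=0xfe
[7] flags=0011 LT?T → r3=0xeb
[8] flags=0011 → (cmp)
[9] flags=0011 MI?F → skip
[10] flags=0011 VC?F → skip

EXEC = [2,3,6,7]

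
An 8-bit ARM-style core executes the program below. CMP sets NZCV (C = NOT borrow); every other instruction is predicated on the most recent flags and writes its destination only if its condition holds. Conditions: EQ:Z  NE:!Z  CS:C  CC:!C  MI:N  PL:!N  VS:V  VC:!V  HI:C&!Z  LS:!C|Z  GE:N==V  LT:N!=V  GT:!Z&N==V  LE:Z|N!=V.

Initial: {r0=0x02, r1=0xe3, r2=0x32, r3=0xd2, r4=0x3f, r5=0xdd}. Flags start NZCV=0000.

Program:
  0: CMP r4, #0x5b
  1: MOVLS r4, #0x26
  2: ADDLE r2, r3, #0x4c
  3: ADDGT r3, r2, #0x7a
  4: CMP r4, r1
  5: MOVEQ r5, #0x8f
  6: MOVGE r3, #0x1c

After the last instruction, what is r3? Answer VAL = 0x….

0: ✓ CMP  NZCV=1000
1: ✓ MOVLS  r4←0x26
2: ✓ ADDLE  r2←0x1e
3: · ADDGT
4: ✓ CMP  NZCV=0000
5: · MOVEQ
6: ✓ MOVGE  r3←0x1c

VAL = 0x1c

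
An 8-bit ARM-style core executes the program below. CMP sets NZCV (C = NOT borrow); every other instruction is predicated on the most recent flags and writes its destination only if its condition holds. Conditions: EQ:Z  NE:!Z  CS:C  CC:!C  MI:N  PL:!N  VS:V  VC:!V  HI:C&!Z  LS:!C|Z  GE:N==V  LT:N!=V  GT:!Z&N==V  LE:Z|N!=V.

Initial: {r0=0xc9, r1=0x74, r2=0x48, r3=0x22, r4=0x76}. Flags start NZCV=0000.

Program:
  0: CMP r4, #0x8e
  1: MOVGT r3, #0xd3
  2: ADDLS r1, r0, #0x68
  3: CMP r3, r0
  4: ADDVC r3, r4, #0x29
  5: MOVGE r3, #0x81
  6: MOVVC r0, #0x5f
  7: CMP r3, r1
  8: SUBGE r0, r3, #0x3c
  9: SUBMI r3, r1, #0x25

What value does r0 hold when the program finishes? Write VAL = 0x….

0: ✓ CMP  NZCV=1001
1: ✓ MOVGT  r3←0xd3
2: ✓ ADDLS  r1←0x31
3: ✓ CMP  NZCV=0010
4: ✓ ADDVC  r3←0x9f
5: ✓ MOVGE  r3←0x81
6: ✓ MOVVC  r0←0x5f
7: ✓ CMP  NZCV=0011
8: · SUBGE
9: · SUBMI

VAL = 0x5f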